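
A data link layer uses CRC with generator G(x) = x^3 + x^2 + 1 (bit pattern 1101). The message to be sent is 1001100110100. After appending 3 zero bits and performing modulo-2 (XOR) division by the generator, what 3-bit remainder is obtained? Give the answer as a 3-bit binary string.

110

Append 3 zeros: 1001100110100000. Divide by 1101 (XOR where the leading bit is 1):
  pos 0: 1001 XOR 1101 = 0100
  pos 1: 1001 XOR 1101 = 0100
  pos 2: 1000 XOR 1101 = 0101
  pos 3: 1010 XOR 1101 = 0111
  pos 4: 1111 XOR 1101 = 0010
  pos 6: 1010 XOR 1101 = 0111
  pos 7: 1111 XOR 1101 = 0010
  pos 9: 1000 XOR 1101 = 0101
  pos 10: 1010 XOR 1101 = 0111
  pos 11: 1110 XOR 1101 = 0011
Remainder (last 3 bits) = 110. This is the CRC / FCS.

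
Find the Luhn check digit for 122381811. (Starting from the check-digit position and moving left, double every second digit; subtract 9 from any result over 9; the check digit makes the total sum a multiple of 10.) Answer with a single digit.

Partial digits right→left: 1 1 8 1 8 3 2 2 1
Double every second digit counting from the check-digit position (so the 1st, 3rd, 5th, ... of the partial from the right).
  doubled (with −9 where >9): 2 7 7 4 2 → sum 22
  kept as-is: 1 1 3 2 → sum 7
Total = 22 + 7 = 29.
Check digit = (10 − (29 mod 10)) mod 10 = 1.

1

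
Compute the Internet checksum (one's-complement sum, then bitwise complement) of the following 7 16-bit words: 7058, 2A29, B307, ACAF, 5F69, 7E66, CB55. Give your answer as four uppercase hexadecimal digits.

One's-complement addition (fold any carry out of bit 15 back into bit 0):
  0x7058 + 0x2A29 = 0x09A81
  0x9A81 + 0xB307 = 0x14D88 → wrap carry → 0x4D89
  0x4D89 + 0xACAF = 0x0FA38
  0xFA38 + 0x5F69 = 0x159A1 → wrap carry → 0x59A2
  0x59A2 + 0x7E66 = 0x0D808
  0xD808 + 0xCB55 = 0x1A35D → wrap carry → 0xA35E
One's-complement sum = 0xA35E.
Checksum = ~0xA35E & 0xFFFF = 0x5CA1.

5CA1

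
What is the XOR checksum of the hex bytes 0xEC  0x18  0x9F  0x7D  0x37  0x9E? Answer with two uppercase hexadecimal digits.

BF

XOR the bytes together:
  start with 0xEC
  0xEC ⊕ 0x18 = 0xF4
  0xF4 ⊕ 0x9F = 0x6B
  0x6B ⊕ 0x7D = 0x16
  0x16 ⊕ 0x37 = 0x21
  0x21 ⊕ 0x9E = 0xBF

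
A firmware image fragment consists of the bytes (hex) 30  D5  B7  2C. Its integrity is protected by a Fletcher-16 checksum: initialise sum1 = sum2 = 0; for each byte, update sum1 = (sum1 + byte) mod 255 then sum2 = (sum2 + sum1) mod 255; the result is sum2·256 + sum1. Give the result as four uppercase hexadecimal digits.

DDE9

Running sums (mod 255):
  after byte 0 (30): sum1=48, sum2=48
  after byte 1 (D5): sum1=6, sum2=54
  after byte 2 (B7): sum1=189, sum2=243
  after byte 3 (2C): sum1=233, sum2=221
Checksum = sum2·256 + sum1 = 221·256 + 233 = 56809 = 0xDDE9.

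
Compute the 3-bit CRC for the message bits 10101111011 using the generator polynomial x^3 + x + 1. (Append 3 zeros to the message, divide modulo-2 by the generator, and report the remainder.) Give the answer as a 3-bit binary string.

100

Append 3 zeros: 10101111011000. Divide by 1011 (XOR where the leading bit is 1):
  pos 0: 1010 XOR 1011 = 0001
  pos 3: 1111 XOR 1011 = 0100
  pos 4: 1001 XOR 1011 = 0010
  pos 6: 1001 XOR 1011 = 0010
  pos 8: 1010 XOR 1011 = 0001
Remainder (last 3 bits) = 100. This is the CRC / FCS.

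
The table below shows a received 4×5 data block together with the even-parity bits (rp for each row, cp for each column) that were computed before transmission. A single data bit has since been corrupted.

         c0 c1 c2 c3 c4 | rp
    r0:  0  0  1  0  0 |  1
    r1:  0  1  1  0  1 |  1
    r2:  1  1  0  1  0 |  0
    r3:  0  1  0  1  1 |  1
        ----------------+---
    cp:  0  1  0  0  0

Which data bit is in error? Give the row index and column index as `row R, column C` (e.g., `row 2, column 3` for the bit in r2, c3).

row 2, column 0

Recompute each row's even parity and compare to rp:
  r0: data parity 1, sent rp 1 → ok
  r1: data parity 1, sent rp 1 → ok
  r2: data parity 1, sent rp 0 → mismatch
  r3: data parity 1, sent rp 1 → ok
Recompute each column's even parity and compare to cp:
  c0: data parity 1, sent cp 0 → mismatch
  c1: data parity 1, sent cp 1 → ok
  c2: data parity 0, sent cp 0 → ok
  c3: data parity 0, sent cp 0 → ok
  c4: data parity 0, sent cp 0 → ok
Exactly one row (r2) and one column (c0) fail → the flipped bit is at their intersection.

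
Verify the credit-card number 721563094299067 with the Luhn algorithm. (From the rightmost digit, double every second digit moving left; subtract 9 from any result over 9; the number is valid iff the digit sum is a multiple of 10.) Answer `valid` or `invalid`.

From the right, keep odd positions and double even positions (subtract 9 from any doubled value over 9):
  doubled (positions 2,4,...): 3 9 4 9 6 1 4 → sum 36
  kept (positions 1,3,...): 7 0 9 4 0 6 1 7 → sum 34
Total = 70.
70 mod 10 = 0, so the number is valid.

valid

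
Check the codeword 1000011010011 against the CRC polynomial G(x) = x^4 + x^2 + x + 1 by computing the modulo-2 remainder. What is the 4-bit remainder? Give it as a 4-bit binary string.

0000

Modulo-2 division of 1000011010011 by 10111:
  pos 0: 10000 XOR 10111 = 00111
  pos 2: 11111 XOR 10111 = 01000
  pos 3: 10000 XOR 10111 = 00111
  pos 5: 11110 XOR 10111 = 01001
  pos 6: 10010 XOR 10111 = 00101
  pos 8: 10111 XOR 10111 = 00000
Remainder = 0000 (zero — the frame passes the CRC check).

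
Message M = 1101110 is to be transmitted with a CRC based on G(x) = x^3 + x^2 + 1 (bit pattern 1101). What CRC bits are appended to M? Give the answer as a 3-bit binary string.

Append 3 zeros: 1101110000. Divide by 1101 (XOR where the leading bit is 1):
  pos 0: 1101 XOR 1101 = 0000
  pos 4: 1100 XOR 1101 = 0001
Remainder (last 3 bits) = 100. This is the CRC / FCS.

100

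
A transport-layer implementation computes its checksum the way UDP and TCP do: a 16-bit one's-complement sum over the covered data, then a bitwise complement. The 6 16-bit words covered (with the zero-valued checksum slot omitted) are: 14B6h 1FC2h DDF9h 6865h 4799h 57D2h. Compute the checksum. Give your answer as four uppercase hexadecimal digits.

E5BC

One's-complement addition (fold any carry out of bit 15 back into bit 0):
  0x14B6 + 0x1FC2 = 0x03478
  0x3478 + 0xDDF9 = 0x11271 → wrap carry → 0x1272
  0x1272 + 0x6865 = 0x07AD7
  0x7AD7 + 0x4799 = 0x0C270
  0xC270 + 0x57D2 = 0x11A42 → wrap carry → 0x1A43
One's-complement sum = 0x1A43.
Checksum = ~0x1A43 & 0xFFFF = 0xE5BC.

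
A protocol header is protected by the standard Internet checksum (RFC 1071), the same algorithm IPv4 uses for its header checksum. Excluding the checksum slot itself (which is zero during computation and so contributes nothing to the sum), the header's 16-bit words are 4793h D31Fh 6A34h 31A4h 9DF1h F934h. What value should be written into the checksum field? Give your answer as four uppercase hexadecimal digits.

One's-complement addition (fold any carry out of bit 15 back into bit 0):
  0x4793 + 0xD31F = 0x11AB2 → wrap carry → 0x1AB3
  0x1AB3 + 0x6A34 = 0x084E7
  0x84E7 + 0x31A4 = 0x0B68B
  0xB68B + 0x9DF1 = 0x1547C → wrap carry → 0x547D
  0x547D + 0xF934 = 0x14DB1 → wrap carry → 0x4DB2
One's-complement sum = 0x4DB2.
Checksum = ~0x4DB2 & 0xFFFF = 0xB24D.

B24D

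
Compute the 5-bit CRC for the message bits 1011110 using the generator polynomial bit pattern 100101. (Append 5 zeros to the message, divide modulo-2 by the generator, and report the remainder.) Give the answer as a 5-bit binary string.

01110

Append 5 zeros: 101111000000. Divide by 100101 (XOR where the leading bit is 1):
  pos 0: 101111 XOR 100101 = 001010
  pos 2: 101000 XOR 100101 = 001101
  pos 4: 110100 XOR 100101 = 010001
  pos 5: 100010 XOR 100101 = 000111
Remainder (last 5 bits) = 01110. This is the CRC / FCS.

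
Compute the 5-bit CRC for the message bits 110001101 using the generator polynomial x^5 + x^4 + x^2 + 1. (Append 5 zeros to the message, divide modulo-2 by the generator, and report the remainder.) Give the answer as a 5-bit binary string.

11001

Append 5 zeros: 11000110100000. Divide by 110101 (XOR where the leading bit is 1):
  pos 0: 110001 XOR 110101 = 000100
  pos 3: 100101 XOR 110101 = 010000
  pos 4: 100000 XOR 110101 = 010101
  pos 5: 101010 XOR 110101 = 011111
  pos 6: 111110 XOR 110101 = 001011
  pos 8: 101100 XOR 110101 = 011001
Remainder (last 5 bits) = 11001. This is the CRC / FCS.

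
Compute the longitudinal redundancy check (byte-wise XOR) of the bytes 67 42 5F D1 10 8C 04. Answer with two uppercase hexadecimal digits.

33

XOR the bytes together:
  start with 0x67
  0x67 ⊕ 0x42 = 0x25
  0x25 ⊕ 0x5F = 0x7A
  0x7A ⊕ 0xD1 = 0xAB
  0xAB ⊕ 0x10 = 0xBB
  0xBB ⊕ 0x8C = 0x37
  0x37 ⊕ 0x04 = 0x33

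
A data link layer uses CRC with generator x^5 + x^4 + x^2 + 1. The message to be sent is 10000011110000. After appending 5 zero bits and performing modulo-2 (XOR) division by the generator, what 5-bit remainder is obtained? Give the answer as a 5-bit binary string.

00100

Append 5 zeros: 1000001111000000000. Divide by 110101 (XOR where the leading bit is 1):
  pos 0: 100000 XOR 110101 = 010101
  pos 1: 101011 XOR 110101 = 011110
  pos 2: 111101 XOR 110101 = 001000
  pos 4: 100011 XOR 110101 = 010110
  pos 5: 101100 XOR 110101 = 011001
  pos 6: 110010 XOR 110101 = 000111
  pos 9: 111000 XOR 110101 = 001101
  pos 11: 110100 XOR 110101 = 000001
Remainder (last 5 bits) = 00100. This is the CRC / FCS.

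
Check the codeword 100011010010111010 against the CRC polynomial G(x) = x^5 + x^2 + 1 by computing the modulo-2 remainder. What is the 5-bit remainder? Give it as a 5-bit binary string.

Modulo-2 division of 100011010010111010 by 100101:
  pos 0: 100011 XOR 100101 = 000110
  pos 3: 110010 XOR 100101 = 010111
  pos 4: 101110 XOR 100101 = 001011
  pos 6: 101110 XOR 100101 = 001011
  pos 8: 101111 XOR 100101 = 001010
  pos 10: 101010 XOR 100101 = 001111
  pos 12: 111110 XOR 100101 = 011011
Remainder = 11011 (nonzero — an error is detected).

11011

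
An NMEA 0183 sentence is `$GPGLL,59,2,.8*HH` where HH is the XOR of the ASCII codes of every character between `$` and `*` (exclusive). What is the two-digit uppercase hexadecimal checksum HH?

54

XOR the ASCII codes of the payload characters:
  'G' = 0x47 → acc = 0x47
  'P' = 0x50 → acc = 0x17
  'G' = 0x47 → acc = 0x50
  'L' = 0x4C → acc = 0x1C
  'L' = 0x4C → acc = 0x50
  ',' = 0x2C → acc = 0x7C
  '5' = 0x35 → acc = 0x49
  '9' = 0x39 → acc = 0x70
  ',' = 0x2C → acc = 0x5C
  '2' = 0x32 → acc = 0x6E
  ',' = 0x2C → acc = 0x42
  '.' = 0x2E → acc = 0x6C
  '8' = 0x38 → acc = 0x54
Checksum = 0x54.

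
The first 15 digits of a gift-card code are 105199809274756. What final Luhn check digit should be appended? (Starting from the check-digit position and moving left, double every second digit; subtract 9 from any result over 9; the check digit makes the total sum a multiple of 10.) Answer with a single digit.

Partial digits right→left: 6 5 7 4 7 2 9 0 8 9 9 1 5 0 1
Double every second digit counting from the check-digit position (so the 1st, 3rd, 5th, ... of the partial from the right).
  doubled (with −9 where >9): 3 5 5 9 7 9 1 2 → sum 41
  kept as-is: 5 4 2 0 9 1 0 → sum 21
Total = 41 + 21 = 62.
Check digit = (10 − (62 mod 10)) mod 10 = 8.

8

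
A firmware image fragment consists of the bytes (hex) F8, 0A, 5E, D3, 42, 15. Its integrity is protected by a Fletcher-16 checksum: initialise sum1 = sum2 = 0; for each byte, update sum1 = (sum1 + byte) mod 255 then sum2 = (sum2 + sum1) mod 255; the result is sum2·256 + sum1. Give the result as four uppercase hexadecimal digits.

968C

Running sums (mod 255):
  after byte 0 (F8): sum1=248, sum2=248
  after byte 1 (0A): sum1=3, sum2=251
  after byte 2 (5E): sum1=97, sum2=93
  after byte 3 (D3): sum1=53, sum2=146
  after byte 4 (42): sum1=119, sum2=10
  after byte 5 (15): sum1=140, sum2=150
Checksum = sum2·256 + sum1 = 150·256 + 140 = 38540 = 0x968C.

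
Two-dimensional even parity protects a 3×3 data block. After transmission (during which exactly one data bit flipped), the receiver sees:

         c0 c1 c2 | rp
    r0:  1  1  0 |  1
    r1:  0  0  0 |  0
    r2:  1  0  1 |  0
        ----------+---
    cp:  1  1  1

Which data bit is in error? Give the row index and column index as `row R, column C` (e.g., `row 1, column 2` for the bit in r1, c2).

row 0, column 0

Recompute each row's even parity and compare to rp:
  r0: data parity 0, sent rp 1 → mismatch
  r1: data parity 0, sent rp 0 → ok
  r2: data parity 0, sent rp 0 → ok
Recompute each column's even parity and compare to cp:
  c0: data parity 0, sent cp 1 → mismatch
  c1: data parity 1, sent cp 1 → ok
  c2: data parity 1, sent cp 1 → ok
Exactly one row (r0) and one column (c0) fail → the flipped bit is at their intersection.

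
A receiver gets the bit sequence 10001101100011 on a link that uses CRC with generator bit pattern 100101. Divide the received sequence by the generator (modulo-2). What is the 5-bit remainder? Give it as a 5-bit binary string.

00111

Modulo-2 division of 10001101100011 by 100101:
  pos 0: 100011 XOR 100101 = 000110
  pos 3: 110011 XOR 100101 = 010110
  pos 4: 101100 XOR 100101 = 001001
  pos 6: 100100 XOR 100101 = 000001
Remainder = 00111 (nonzero — an error is detected).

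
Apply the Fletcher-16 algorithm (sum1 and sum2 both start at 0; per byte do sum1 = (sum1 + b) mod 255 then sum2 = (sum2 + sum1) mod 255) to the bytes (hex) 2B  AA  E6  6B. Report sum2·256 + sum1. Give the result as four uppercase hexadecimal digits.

Running sums (mod 255):
  after byte 0 (2B): sum1=43, sum2=43
  after byte 1 (AA): sum1=213, sum2=1
  after byte 2 (E6): sum1=188, sum2=189
  after byte 3 (6B): sum1=40, sum2=229
Checksum = sum2·256 + sum1 = 229·256 + 40 = 58664 = 0xE528.

E528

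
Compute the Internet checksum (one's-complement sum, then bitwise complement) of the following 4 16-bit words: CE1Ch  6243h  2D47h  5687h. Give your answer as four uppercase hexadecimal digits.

One's-complement addition (fold any carry out of bit 15 back into bit 0):
  0xCE1C + 0x6243 = 0x1305F → wrap carry → 0x3060
  0x3060 + 0x2D47 = 0x05DA7
  0x5DA7 + 0x5687 = 0x0B42E
One's-complement sum = 0xB42E.
Checksum = ~0xB42E & 0xFFFF = 0x4BD1.

4BD1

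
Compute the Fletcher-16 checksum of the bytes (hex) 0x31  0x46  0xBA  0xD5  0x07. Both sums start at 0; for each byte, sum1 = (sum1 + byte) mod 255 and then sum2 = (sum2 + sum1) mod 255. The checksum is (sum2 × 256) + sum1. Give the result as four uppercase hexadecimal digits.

F10F

Running sums (mod 255):
  after byte 0 (0x31): sum1=49, sum2=49
  after byte 1 (0x46): sum1=119, sum2=168
  after byte 2 (0xBA): sum1=50, sum2=218
  after byte 3 (0xD5): sum1=8, sum2=226
  after byte 4 (0x07): sum1=15, sum2=241
Checksum = sum2·256 + sum1 = 241·256 + 15 = 61711 = 0xF10F.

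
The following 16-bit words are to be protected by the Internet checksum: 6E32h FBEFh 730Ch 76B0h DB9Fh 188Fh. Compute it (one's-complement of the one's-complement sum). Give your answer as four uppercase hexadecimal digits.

One's-complement addition (fold any carry out of bit 15 back into bit 0):
  0x6E32 + 0xFBEF = 0x16A21 → wrap carry → 0x6A22
  0x6A22 + 0x730C = 0x0DD2E
  0xDD2E + 0x76B0 = 0x153DE → wrap carry → 0x53DF
  0x53DF + 0xDB9F = 0x12F7E → wrap carry → 0x2F7F
  0x2F7F + 0x188F = 0x0480E
One's-complement sum = 0x480E.
Checksum = ~0x480E & 0xFFFF = 0xB7F1.

B7F1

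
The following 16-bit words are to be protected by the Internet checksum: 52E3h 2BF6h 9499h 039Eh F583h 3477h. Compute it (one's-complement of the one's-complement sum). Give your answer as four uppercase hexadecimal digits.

One's-complement addition (fold any carry out of bit 15 back into bit 0):
  0x52E3 + 0x2BF6 = 0x07ED9
  0x7ED9 + 0x9499 = 0x11372 → wrap carry → 0x1373
  0x1373 + 0x039E = 0x01711
  0x1711 + 0xF583 = 0x10C94 → wrap carry → 0x0C95
  0x0C95 + 0x3477 = 0x0410C
One's-complement sum = 0x410C.
Checksum = ~0x410C & 0xFFFF = 0xBEF3.

BEF3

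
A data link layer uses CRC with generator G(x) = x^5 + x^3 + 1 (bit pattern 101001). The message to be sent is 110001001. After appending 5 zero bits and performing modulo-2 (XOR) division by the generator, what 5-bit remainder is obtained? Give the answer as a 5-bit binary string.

Append 5 zeros: 11000100100000. Divide by 101001 (XOR where the leading bit is 1):
  pos 0: 110001 XOR 101001 = 011000
  pos 1: 110000 XOR 101001 = 011001
  pos 2: 110010 XOR 101001 = 011011
  pos 3: 110111 XOR 101001 = 011110
  pos 4: 111100 XOR 101001 = 010101
  pos 5: 101010 XOR 101001 = 000011
Remainder (last 5 bits) = 11000. This is the CRC / FCS.

11000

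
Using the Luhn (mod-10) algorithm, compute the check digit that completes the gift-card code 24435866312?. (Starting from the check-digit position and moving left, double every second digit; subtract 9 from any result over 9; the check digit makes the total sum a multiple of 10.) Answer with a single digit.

2

Partial digits right→left: 2 1 3 6 6 8 5 3 4 4 2
Double every second digit counting from the check-digit position (so the 1st, 3rd, 5th, ... of the partial from the right).
  doubled (with −9 where >9): 4 6 3 1 8 4 → sum 26
  kept as-is: 1 6 8 3 4 → sum 22
Total = 26 + 22 = 48.
Check digit = (10 − (48 mod 10)) mod 10 = 2.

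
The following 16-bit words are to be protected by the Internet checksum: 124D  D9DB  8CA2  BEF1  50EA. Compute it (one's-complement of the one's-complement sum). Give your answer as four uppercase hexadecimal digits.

One's-complement addition (fold any carry out of bit 15 back into bit 0):
  0x124D + 0xD9DB = 0x0EC28
  0xEC28 + 0x8CA2 = 0x178CA → wrap carry → 0x78CB
  0x78CB + 0xBEF1 = 0x137BC → wrap carry → 0x37BD
  0x37BD + 0x50EA = 0x088A7
One's-complement sum = 0x88A7.
Checksum = ~0x88A7 & 0xFFFF = 0x7758.

7758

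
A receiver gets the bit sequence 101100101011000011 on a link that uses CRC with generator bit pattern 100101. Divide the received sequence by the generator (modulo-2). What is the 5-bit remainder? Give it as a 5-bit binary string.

Modulo-2 division of 101100101011000011 by 100101:
  pos 0: 101100 XOR 100101 = 001001
  pos 2: 100110 XOR 100101 = 000011
  pos 6: 111011 XOR 100101 = 011110
  pos 7: 111100 XOR 100101 = 011001
  pos 8: 110010 XOR 100101 = 010111
  pos 9: 101110 XOR 100101 = 001011
  pos 11: 101101 XOR 100101 = 001000
Remainder = 10001 (nonzero — an error is detected).

10001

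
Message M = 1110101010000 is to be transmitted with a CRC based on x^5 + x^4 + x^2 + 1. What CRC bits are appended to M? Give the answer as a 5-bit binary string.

Append 5 zeros: 111010101000000000. Divide by 110101 (XOR where the leading bit is 1):
  pos 0: 111010 XOR 110101 = 001111
  pos 2: 111110 XOR 110101 = 001011
  pos 4: 101110 XOR 110101 = 011011
  pos 5: 110110 XOR 110101 = 000011
  pos 9: 110000 XOR 110101 = 000101
  pos 12: 101000 XOR 110101 = 011101
Remainder (last 5 bits) = 11101. This is the CRC / FCS.

11101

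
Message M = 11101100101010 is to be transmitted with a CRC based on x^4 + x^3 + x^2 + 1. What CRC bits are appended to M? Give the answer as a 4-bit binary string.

0101

Append 4 zeros: 111011001010100000. Divide by 11101 (XOR where the leading bit is 1):
  pos 0: 11101 XOR 11101 = 00000
  pos 5: 10010 XOR 11101 = 01111
  pos 6: 11111 XOR 11101 = 00010
  pos 9: 10010 XOR 11101 = 01111
  pos 10: 11110 XOR 11101 = 00011
  pos 13: 11000 XOR 11101 = 00101
Remainder (last 4 bits) = 0101. This is the CRC / FCS.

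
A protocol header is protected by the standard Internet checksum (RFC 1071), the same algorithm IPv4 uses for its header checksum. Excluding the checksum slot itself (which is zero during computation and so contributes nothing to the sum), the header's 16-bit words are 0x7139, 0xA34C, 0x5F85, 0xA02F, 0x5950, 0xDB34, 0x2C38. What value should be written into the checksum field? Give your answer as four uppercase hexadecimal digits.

8B07

One's-complement addition (fold any carry out of bit 15 back into bit 0):
  0x7139 + 0xA34C = 0x11485 → wrap carry → 0x1486
  0x1486 + 0x5F85 = 0x0740B
  0x740B + 0xA02F = 0x1143A → wrap carry → 0x143B
  0x143B + 0x5950 = 0x06D8B
  0x6D8B + 0xDB34 = 0x148BF → wrap carry → 0x48C0
  0x48C0 + 0x2C38 = 0x074F8
One's-complement sum = 0x74F8.
Checksum = ~0x74F8 & 0xFFFF = 0x8B07.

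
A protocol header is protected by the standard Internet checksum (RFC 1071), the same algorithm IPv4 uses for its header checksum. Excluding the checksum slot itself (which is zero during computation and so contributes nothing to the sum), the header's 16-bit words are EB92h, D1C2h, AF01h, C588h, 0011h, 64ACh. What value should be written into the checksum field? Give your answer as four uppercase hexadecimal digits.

One's-complement addition (fold any carry out of bit 15 back into bit 0):
  0xEB92 + 0xD1C2 = 0x1BD54 → wrap carry → 0xBD55
  0xBD55 + 0xAF01 = 0x16C56 → wrap carry → 0x6C57
  0x6C57 + 0xC588 = 0x131DF → wrap carry → 0x31E0
  0x31E0 + 0x0011 = 0x031F1
  0x31F1 + 0x64AC = 0x0969D
One's-complement sum = 0x969D.
Checksum = ~0x969D & 0xFFFF = 0x6962.

6962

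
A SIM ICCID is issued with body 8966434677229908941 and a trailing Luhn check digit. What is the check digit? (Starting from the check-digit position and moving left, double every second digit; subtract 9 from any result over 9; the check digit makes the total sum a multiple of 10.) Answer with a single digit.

Partial digits right→left: 1 4 9 8 0 9 9 2 2 7 7 6 4 3 4 6 6 9 8
Double every second digit counting from the check-digit position (so the 1st, 3rd, 5th, ... of the partial from the right).
  doubled (with −9 where >9): 2 9 0 9 4 5 8 8 3 7 → sum 55
  kept as-is: 4 8 9 2 7 6 3 6 9 → sum 54
Total = 55 + 54 = 109.
Check digit = (10 − (109 mod 10)) mod 10 = 1.

1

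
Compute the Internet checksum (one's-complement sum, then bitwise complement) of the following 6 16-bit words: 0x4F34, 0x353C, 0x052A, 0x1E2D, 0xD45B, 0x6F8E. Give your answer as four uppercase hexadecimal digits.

One's-complement addition (fold any carry out of bit 15 back into bit 0):
  0x4F34 + 0x353C = 0x08470
  0x8470 + 0x052A = 0x0899A
  0x899A + 0x1E2D = 0x0A7C7
  0xA7C7 + 0xD45B = 0x17C22 → wrap carry → 0x7C23
  0x7C23 + 0x6F8E = 0x0EBB1
One's-complement sum = 0xEBB1.
Checksum = ~0xEBB1 & 0xFFFF = 0x144E.

144E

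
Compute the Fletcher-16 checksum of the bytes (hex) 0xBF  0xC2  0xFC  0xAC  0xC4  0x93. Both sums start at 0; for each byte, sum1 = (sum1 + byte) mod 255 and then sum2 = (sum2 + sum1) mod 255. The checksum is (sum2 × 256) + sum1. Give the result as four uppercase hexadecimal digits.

Running sums (mod 255):
  after byte 0 (0xBF): sum1=191, sum2=191
  after byte 1 (0xC2): sum1=130, sum2=66
  after byte 2 (0xFC): sum1=127, sum2=193
  after byte 3 (0xAC): sum1=44, sum2=237
  after byte 4 (0xC4): sum1=240, sum2=222
  after byte 5 (0x93): sum1=132, sum2=99
Checksum = sum2·256 + sum1 = 99·256 + 132 = 25476 = 0x6384.

6384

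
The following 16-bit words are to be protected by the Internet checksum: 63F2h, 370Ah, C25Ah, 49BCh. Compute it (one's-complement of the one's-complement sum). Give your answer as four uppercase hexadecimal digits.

58EC

One's-complement addition (fold any carry out of bit 15 back into bit 0):
  0x63F2 + 0x370A = 0x09AFC
  0x9AFC + 0xC25A = 0x15D56 → wrap carry → 0x5D57
  0x5D57 + 0x49BC = 0x0A713
One's-complement sum = 0xA713.
Checksum = ~0xA713 & 0xFFFF = 0x58EC.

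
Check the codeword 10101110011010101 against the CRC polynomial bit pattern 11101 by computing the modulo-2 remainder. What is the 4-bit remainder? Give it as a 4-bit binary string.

Modulo-2 division of 10101110011010101 by 11101:
  pos 0: 10101 XOR 11101 = 01000
  pos 1: 10001 XOR 11101 = 01100
  pos 2: 11001 XOR 11101 = 00100
  pos 4: 10000 XOR 11101 = 01101
  pos 5: 11011 XOR 11101 = 00110
  pos 7: 11010 XOR 11101 = 00111
  pos 9: 11110 XOR 11101 = 00011
  pos 12: 11101 XOR 11101 = 00000
Remainder = 0000 (zero — the frame passes the CRC check).

0000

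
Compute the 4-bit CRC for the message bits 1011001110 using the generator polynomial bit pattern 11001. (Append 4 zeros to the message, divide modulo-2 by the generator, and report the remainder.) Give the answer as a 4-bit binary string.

Append 4 zeros: 10110011100000. Divide by 11001 (XOR where the leading bit is 1):
  pos 0: 10110 XOR 11001 = 01111
  pos 1: 11110 XOR 11001 = 00111
  pos 3: 11111 XOR 11001 = 00110
  pos 5: 11010 XOR 11001 = 00011
  pos 8: 11000 XOR 11001 = 00001
Remainder (last 4 bits) = 0010. This is the CRC / FCS.

0010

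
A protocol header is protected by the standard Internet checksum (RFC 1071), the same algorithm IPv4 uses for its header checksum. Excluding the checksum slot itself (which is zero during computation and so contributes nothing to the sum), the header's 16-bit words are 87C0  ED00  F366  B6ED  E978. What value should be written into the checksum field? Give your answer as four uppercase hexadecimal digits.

One's-complement addition (fold any carry out of bit 15 back into bit 0):
  0x87C0 + 0xED00 = 0x174C0 → wrap carry → 0x74C1
  0x74C1 + 0xF366 = 0x16827 → wrap carry → 0x6828
  0x6828 + 0xB6ED = 0x11F15 → wrap carry → 0x1F16
  0x1F16 + 0xE978 = 0x1088E → wrap carry → 0x088F
One's-complement sum = 0x088F.
Checksum = ~0x088F & 0xFFFF = 0xF770.

F770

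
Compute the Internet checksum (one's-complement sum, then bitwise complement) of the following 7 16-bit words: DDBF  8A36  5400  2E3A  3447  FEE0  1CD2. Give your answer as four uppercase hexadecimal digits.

C5D4

One's-complement addition (fold any carry out of bit 15 back into bit 0):
  0xDDBF + 0x8A36 = 0x167F5 → wrap carry → 0x67F6
  0x67F6 + 0x5400 = 0x0BBF6
  0xBBF6 + 0x2E3A = 0x0EA30
  0xEA30 + 0x3447 = 0x11E77 → wrap carry → 0x1E78
  0x1E78 + 0xFEE0 = 0x11D58 → wrap carry → 0x1D59
  0x1D59 + 0x1CD2 = 0x03A2B
One's-complement sum = 0x3A2B.
Checksum = ~0x3A2B & 0xFFFF = 0xC5D4.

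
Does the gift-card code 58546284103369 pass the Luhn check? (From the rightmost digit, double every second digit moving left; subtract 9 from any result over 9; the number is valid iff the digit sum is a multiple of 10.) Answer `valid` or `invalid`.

From the right, keep odd positions and double even positions (subtract 9 from any doubled value over 9):
  doubled (positions 2,4,...): 3 6 2 7 3 1 1 → sum 23
  kept (positions 1,3,...): 9 3 0 4 2 4 8 → sum 30
Total = 53.
53 mod 10 = 3, so the number is invalid.

invalid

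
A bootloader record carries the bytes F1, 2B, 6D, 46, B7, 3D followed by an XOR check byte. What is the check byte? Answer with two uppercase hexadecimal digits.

7B

XOR the bytes together:
  start with 0xF1
  0xF1 ⊕ 0x2B = 0xDA
  0xDA ⊕ 0x6D = 0xB7
  0xB7 ⊕ 0x46 = 0xF1
  0xF1 ⊕ 0xB7 = 0x46
  0x46 ⊕ 0x3D = 0x7B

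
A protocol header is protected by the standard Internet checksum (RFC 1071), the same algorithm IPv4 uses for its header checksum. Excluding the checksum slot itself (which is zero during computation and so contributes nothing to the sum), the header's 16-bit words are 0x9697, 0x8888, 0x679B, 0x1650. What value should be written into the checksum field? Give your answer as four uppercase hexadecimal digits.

62F4

One's-complement addition (fold any carry out of bit 15 back into bit 0):
  0x9697 + 0x8888 = 0x11F1F → wrap carry → 0x1F20
  0x1F20 + 0x679B = 0x086BB
  0x86BB + 0x1650 = 0x09D0B
One's-complement sum = 0x9D0B.
Checksum = ~0x9D0B & 0xFFFF = 0x62F4.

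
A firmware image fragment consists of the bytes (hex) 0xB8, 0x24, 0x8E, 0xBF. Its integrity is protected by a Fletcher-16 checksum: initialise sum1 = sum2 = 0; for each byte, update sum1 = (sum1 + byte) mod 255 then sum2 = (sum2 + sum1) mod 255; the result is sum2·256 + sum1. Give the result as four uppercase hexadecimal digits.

Running sums (mod 255):
  after byte 0 (0xB8): sum1=184, sum2=184
  after byte 1 (0x24): sum1=220, sum2=149
  after byte 2 (0x8E): sum1=107, sum2=1
  after byte 3 (0xBF): sum1=43, sum2=44
Checksum = sum2·256 + sum1 = 44·256 + 43 = 11307 = 0x2C2B.

2C2B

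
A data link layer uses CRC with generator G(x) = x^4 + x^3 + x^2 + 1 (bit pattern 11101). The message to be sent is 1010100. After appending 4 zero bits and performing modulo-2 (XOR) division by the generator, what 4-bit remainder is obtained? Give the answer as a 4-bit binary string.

0100

Append 4 zeros: 10101000000. Divide by 11101 (XOR where the leading bit is 1):
  pos 0: 10101 XOR 11101 = 01000
  pos 1: 10000 XOR 11101 = 01101
  pos 2: 11010 XOR 11101 = 00111
  pos 4: 11100 XOR 11101 = 00001
Remainder (last 4 bits) = 0100. This is the CRC / FCS.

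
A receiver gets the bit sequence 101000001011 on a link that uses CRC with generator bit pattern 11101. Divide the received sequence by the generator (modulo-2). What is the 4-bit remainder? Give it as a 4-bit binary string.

Modulo-2 division of 101000001011 by 11101:
  pos 0: 10100 XOR 11101 = 01001
  pos 1: 10010 XOR 11101 = 01111
  pos 2: 11110 XOR 11101 = 00011
  pos 5: 11010 XOR 11101 = 00111
  pos 7: 11111 XOR 11101 = 00010
Remainder = 0010 (nonzero — an error is detected).

0010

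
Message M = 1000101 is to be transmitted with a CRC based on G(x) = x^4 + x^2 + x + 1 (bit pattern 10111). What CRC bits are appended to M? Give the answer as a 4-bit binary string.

0100

Append 4 zeros: 10001010000. Divide by 10111 (XOR where the leading bit is 1):
  pos 0: 10001 XOR 10111 = 00110
  pos 2: 11001 XOR 10111 = 01110
  pos 3: 11100 XOR 10111 = 01011
  pos 4: 10110 XOR 10111 = 00001
Remainder (last 4 bits) = 0100. This is the CRC / FCS.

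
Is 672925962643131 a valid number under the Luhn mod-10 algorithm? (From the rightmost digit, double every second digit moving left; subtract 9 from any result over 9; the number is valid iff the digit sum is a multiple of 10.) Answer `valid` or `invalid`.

valid

From the right, keep odd positions and double even positions (subtract 9 from any doubled value over 9):
  doubled (positions 2,4,...): 6 6 3 3 1 9 5 → sum 33
  kept (positions 1,3,...): 1 1 4 2 9 2 2 6 → sum 27
Total = 60.
60 mod 10 = 0, so the number is valid.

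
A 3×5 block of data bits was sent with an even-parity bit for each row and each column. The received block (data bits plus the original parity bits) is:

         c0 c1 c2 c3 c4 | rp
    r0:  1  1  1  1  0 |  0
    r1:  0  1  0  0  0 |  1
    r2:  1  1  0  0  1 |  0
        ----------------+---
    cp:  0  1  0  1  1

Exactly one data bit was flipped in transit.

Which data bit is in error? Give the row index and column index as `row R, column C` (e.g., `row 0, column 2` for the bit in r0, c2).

Recompute each row's even parity and compare to rp:
  r0: data parity 0, sent rp 0 → ok
  r1: data parity 1, sent rp 1 → ok
  r2: data parity 1, sent rp 0 → mismatch
Recompute each column's even parity and compare to cp:
  c0: data parity 0, sent cp 0 → ok
  c1: data parity 1, sent cp 1 → ok
  c2: data parity 1, sent cp 0 → mismatch
  c3: data parity 1, sent cp 1 → ok
  c4: data parity 1, sent cp 1 → ok
Exactly one row (r2) and one column (c2) fail → the flipped bit is at their intersection.

row 2, column 2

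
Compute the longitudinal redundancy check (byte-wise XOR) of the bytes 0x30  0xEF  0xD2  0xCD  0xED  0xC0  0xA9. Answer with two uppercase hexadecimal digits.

44

XOR the bytes together:
  start with 0x30
  0x30 ⊕ 0xEF = 0xDF
  0xDF ⊕ 0xD2 = 0x0D
  0x0D ⊕ 0xCD = 0xC0
  0xC0 ⊕ 0xED = 0x2D
  0x2D ⊕ 0xC0 = 0xED
  0xED ⊕ 0xA9 = 0x44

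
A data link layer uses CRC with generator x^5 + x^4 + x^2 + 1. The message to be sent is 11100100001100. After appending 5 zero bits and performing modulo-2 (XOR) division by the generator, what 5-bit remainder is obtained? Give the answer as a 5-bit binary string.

11110

Append 5 zeros: 1110010000110000000. Divide by 110101 (XOR where the leading bit is 1):
  pos 0: 111001 XOR 110101 = 001100
  pos 2: 110000 XOR 110101 = 000101
  pos 5: 101001 XOR 110101 = 011100
  pos 6: 111001 XOR 110101 = 001100
  pos 8: 110000 XOR 110101 = 000101
  pos 11: 101000 XOR 110101 = 011101
  pos 12: 111010 XOR 110101 = 001111
Remainder (last 5 bits) = 11110. This is the CRC / FCS.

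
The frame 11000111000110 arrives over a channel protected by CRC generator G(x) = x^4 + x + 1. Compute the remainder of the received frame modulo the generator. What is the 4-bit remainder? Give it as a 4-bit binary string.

Modulo-2 division of 11000111000110 by 10011:
  pos 0: 11000 XOR 10011 = 01011
  pos 1: 10111 XOR 10011 = 00100
  pos 3: 10011 XOR 10011 = 00000
Remainder = 0110 (nonzero — an error is detected).

0110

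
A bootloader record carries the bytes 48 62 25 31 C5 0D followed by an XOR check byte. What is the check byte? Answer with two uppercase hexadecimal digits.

F6

XOR the bytes together:
  start with 0x48
  0x48 ⊕ 0x62 = 0x2A
  0x2A ⊕ 0x25 = 0x0F
  0x0F ⊕ 0x31 = 0x3E
  0x3E ⊕ 0xC5 = 0xFB
  0xFB ⊕ 0x0D = 0xF6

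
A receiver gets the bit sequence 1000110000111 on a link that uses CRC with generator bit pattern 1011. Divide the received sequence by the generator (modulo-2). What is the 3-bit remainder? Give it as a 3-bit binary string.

Modulo-2 division of 1000110000111 by 1011:
  pos 0: 1000 XOR 1011 = 0011
  pos 2: 1111 XOR 1011 = 0100
  pos 3: 1000 XOR 1011 = 0011
  pos 5: 1100 XOR 1011 = 0111
  pos 6: 1110 XOR 1011 = 0101
  pos 7: 1011 XOR 1011 = 0000
Remainder = 011 (nonzero — an error is detected).

011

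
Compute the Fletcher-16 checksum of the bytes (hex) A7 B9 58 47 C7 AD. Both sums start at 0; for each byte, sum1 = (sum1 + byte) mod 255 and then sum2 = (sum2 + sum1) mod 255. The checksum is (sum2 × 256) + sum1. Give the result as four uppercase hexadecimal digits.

0376

Running sums (mod 255):
  after byte 0 (A7): sum1=167, sum2=167
  after byte 1 (B9): sum1=97, sum2=9
  after byte 2 (58): sum1=185, sum2=194
  after byte 3 (47): sum1=1, sum2=195
  after byte 4 (C7): sum1=200, sum2=140
  after byte 5 (AD): sum1=118, sum2=3
Checksum = sum2·256 + sum1 = 3·256 + 118 = 886 = 0x0376.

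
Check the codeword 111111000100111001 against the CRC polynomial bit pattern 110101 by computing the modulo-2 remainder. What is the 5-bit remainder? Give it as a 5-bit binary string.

10110

Modulo-2 division of 111111000100111001 by 110101:
  pos 0: 111111 XOR 110101 = 001010
  pos 2: 101000 XOR 110101 = 011101
  pos 3: 111010 XOR 110101 = 001111
  pos 5: 111110 XOR 110101 = 001011
  pos 7: 101101 XOR 110101 = 011000
  pos 8: 110001 XOR 110101 = 000100
  pos 11: 100100 XOR 110101 = 010001
  pos 12: 100011 XOR 110101 = 010110
Remainder = 10110 (nonzero — an error is detected).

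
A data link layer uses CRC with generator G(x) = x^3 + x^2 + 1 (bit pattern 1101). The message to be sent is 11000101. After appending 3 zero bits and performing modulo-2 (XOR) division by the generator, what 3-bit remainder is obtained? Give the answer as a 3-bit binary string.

111

Append 3 zeros: 11000101000. Divide by 1101 (XOR where the leading bit is 1):
  pos 0: 1100 XOR 1101 = 0001
  pos 3: 1010 XOR 1101 = 0111
  pos 4: 1111 XOR 1101 = 0010
  pos 6: 1000 XOR 1101 = 0101
  pos 7: 1010 XOR 1101 = 0111
Remainder (last 3 bits) = 111. This is the CRC / FCS.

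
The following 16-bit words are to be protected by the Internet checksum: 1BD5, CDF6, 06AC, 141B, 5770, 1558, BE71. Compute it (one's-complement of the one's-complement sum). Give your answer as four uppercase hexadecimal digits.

D032

One's-complement addition (fold any carry out of bit 15 back into bit 0):
  0x1BD5 + 0xCDF6 = 0x0E9CB
  0xE9CB + 0x06AC = 0x0F077
  0xF077 + 0x141B = 0x10492 → wrap carry → 0x0493
  0x0493 + 0x5770 = 0x05C03
  0x5C03 + 0x1558 = 0x0715B
  0x715B + 0xBE71 = 0x12FCC → wrap carry → 0x2FCD
One's-complement sum = 0x2FCD.
Checksum = ~0x2FCD & 0xFFFF = 0xD032.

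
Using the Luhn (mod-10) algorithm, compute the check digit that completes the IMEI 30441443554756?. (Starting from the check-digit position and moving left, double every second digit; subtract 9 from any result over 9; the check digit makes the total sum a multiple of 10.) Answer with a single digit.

Partial digits right→left: 6 5 7 4 5 5 3 4 4 1 4 4 0 3
Double every second digit counting from the check-digit position (so the 1st, 3rd, 5th, ... of the partial from the right).
  doubled (with −9 where >9): 3 5 1 6 8 8 0 → sum 31
  kept as-is: 5 4 5 4 1 4 3 → sum 26
Total = 31 + 26 = 57.
Check digit = (10 − (57 mod 10)) mod 10 = 3.

3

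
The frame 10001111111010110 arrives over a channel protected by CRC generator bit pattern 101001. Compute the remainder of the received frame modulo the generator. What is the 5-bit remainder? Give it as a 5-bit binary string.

Modulo-2 division of 10001111111010110 by 101001:
  pos 0: 100011 XOR 101001 = 001010
  pos 2: 101011 XOR 101001 = 000010
  pos 6: 101110 XOR 101001 = 000111
  pos 9: 111101 XOR 101001 = 010100
  pos 10: 101001 XOR 101001 = 000000
Remainder = 00000 (zero — the frame passes the CRC check).

00000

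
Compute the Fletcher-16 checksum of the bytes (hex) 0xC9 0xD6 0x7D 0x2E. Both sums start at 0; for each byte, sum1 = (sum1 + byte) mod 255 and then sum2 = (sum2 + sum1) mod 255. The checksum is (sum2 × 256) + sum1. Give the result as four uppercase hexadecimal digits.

Running sums (mod 255):
  after byte 0 (0xC9): sum1=201, sum2=201
  after byte 1 (0xD6): sum1=160, sum2=106
  after byte 2 (0x7D): sum1=30, sum2=136
  after byte 3 (0x2E): sum1=76, sum2=212
Checksum = sum2·256 + sum1 = 212·256 + 76 = 54348 = 0xD44C.

D44C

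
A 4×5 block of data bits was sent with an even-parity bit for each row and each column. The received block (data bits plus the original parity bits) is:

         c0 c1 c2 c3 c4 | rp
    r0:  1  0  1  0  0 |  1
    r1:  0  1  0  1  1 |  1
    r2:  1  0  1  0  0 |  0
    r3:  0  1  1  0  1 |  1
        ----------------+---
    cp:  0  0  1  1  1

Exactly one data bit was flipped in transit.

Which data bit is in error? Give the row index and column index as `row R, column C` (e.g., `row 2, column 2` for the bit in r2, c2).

row 0, column 4

Recompute each row's even parity and compare to rp:
  r0: data parity 0, sent rp 1 → mismatch
  r1: data parity 1, sent rp 1 → ok
  r2: data parity 0, sent rp 0 → ok
  r3: data parity 1, sent rp 1 → ok
Recompute each column's even parity and compare to cp:
  c0: data parity 0, sent cp 0 → ok
  c1: data parity 0, sent cp 0 → ok
  c2: data parity 1, sent cp 1 → ok
  c3: data parity 1, sent cp 1 → ok
  c4: data parity 0, sent cp 1 → mismatch
Exactly one row (r0) and one column (c4) fail → the flipped bit is at their intersection.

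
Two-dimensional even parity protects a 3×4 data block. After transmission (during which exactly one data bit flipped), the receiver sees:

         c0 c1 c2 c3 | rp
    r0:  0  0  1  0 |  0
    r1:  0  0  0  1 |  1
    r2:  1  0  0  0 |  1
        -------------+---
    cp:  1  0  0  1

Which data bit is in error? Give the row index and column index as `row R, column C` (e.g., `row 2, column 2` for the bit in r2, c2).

Recompute each row's even parity and compare to rp:
  r0: data parity 1, sent rp 0 → mismatch
  r1: data parity 1, sent rp 1 → ok
  r2: data parity 1, sent rp 1 → ok
Recompute each column's even parity and compare to cp:
  c0: data parity 1, sent cp 1 → ok
  c1: data parity 0, sent cp 0 → ok
  c2: data parity 1, sent cp 0 → mismatch
  c3: data parity 1, sent cp 1 → ok
Exactly one row (r0) and one column (c2) fail → the flipped bit is at their intersection.

row 0, column 2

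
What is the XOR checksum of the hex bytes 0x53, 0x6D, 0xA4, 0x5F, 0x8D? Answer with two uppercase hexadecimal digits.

48

XOR the bytes together:
  start with 0x53
  0x53 ⊕ 0x6D = 0x3E
  0x3E ⊕ 0xA4 = 0x9A
  0x9A ⊕ 0x5F = 0xC5
  0xC5 ⊕ 0x8D = 0x48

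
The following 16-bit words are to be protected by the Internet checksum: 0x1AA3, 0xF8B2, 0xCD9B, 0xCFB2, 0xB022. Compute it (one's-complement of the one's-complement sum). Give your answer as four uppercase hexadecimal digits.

9F38

One's-complement addition (fold any carry out of bit 15 back into bit 0):
  0x1AA3 + 0xF8B2 = 0x11355 → wrap carry → 0x1356
  0x1356 + 0xCD9B = 0x0E0F1
  0xE0F1 + 0xCFB2 = 0x1B0A3 → wrap carry → 0xB0A4
  0xB0A4 + 0xB022 = 0x160C6 → wrap carry → 0x60C7
One's-complement sum = 0x60C7.
Checksum = ~0x60C7 & 0xFFFF = 0x9F38.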